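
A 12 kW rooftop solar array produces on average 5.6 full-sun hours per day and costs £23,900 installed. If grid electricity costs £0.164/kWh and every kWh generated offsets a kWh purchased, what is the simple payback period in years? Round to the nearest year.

6 years

Daily generation = 12 kW × 5.6 h = 67.2 kWh
Annual generation = 67.2 × 365 = 24528 kWh
Annual savings = 24528 × £0.164 = £4,022.59
Payback = £23,900 / £4,022.59 = 5.94 years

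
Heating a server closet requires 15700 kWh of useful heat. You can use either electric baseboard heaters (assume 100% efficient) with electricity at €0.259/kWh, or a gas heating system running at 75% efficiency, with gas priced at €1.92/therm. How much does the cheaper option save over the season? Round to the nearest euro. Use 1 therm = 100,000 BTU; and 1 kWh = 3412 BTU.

€2695

Heat load = 15700 kWh × 3412 = 53,568,400 BTU
Gas: input = 53,568,400 / 0.75 = 71,424,533 BTU = 714.2 therm → 714.2 × €1.92 = €1,371.35
Electric: 53,568,400 BTU / 3412 = 15,700 kWh → × €0.259 = €4,066.30
Difference = |€1,371.35 − €4,066.30| = €2,694.95 ≈ €2695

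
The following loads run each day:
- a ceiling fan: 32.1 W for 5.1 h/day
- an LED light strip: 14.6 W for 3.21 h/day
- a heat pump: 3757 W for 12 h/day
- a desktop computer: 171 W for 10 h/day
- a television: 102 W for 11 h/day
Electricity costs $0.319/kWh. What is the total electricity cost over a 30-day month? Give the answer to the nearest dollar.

ceiling fan: 32.1 W × 5.1 h × 30 d = 4,911 Wh = 4.911 kWh
LED light strip: 14.6 W × 3.21 h × 30 d = 1,406 Wh = 1.406 kWh
heat pump: 3757 W × 12 h × 30 d = 1,352,520 Wh = 1,353 kWh
desktop computer: 171 W × 10 h × 30 d = 51,300 Wh = 51.3 kWh
television: 102 W × 11 h × 30 d = 33,660 Wh = 33.66 kWh
Total energy = 4.911 + 1.406 + 1,353 + 51.3 + 33.66 = 1,444 kWh
Cost = 1,444 kWh × $0.319 = $460.57 ≈ $461

$461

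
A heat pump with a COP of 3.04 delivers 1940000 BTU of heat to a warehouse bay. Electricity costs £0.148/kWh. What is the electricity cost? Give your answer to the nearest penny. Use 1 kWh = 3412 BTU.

Heat delivered = 1,940,000 BTU / 3412 = 568.6 kWh
Electrical input = 568.6 kWh / 3.04 = 187 kWh
Cost = 187 × £0.148/kWh = £27.68

£27.68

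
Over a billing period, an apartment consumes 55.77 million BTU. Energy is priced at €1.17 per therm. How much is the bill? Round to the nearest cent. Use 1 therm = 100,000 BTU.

55.77 million BTU × (10 therm/million BTU) = 557.7 therm
Cost = 557.7 therm × €1.17/therm = €652.51

€652.51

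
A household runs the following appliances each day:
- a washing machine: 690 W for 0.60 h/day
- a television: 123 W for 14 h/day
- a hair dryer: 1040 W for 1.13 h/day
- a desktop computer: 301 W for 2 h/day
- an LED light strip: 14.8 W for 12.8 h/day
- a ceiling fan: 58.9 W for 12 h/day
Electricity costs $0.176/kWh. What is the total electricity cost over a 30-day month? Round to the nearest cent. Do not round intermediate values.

washing machine: 690 W × 0.60 h × 30 d = 12,420 Wh = 12.42 kWh
television: 123 W × 14 h × 30 d = 51,660 Wh = 51.66 kWh
hair dryer: 1040 W × 1.13 h × 30 d = 35,256 Wh = 35.26 kWh
desktop computer: 301 W × 2 h × 30 d = 18,060 Wh = 18.06 kWh
LED light strip: 14.8 W × 12.8 h × 30 d = 5,683 Wh = 5.683 kWh
ceiling fan: 58.9 W × 12 h × 30 d = 21,204 Wh = 21.2 kWh
Total energy = 12.42 + 51.66 + 35.26 + 18.06 + 5.683 + 21.2 = 144.3 kWh
Cost = 144.3 kWh × $0.176 = $25.39

$25.39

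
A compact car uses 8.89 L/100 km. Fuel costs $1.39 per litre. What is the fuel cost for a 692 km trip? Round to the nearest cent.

$85.51

Fuel = 8.89 L/100 km × 692 km / 100 = 61.52 L
Cost = 61.52 L × $1.39/L = $85.51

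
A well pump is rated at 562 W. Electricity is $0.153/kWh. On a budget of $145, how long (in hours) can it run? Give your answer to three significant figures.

1690 h

Energy budget = $145 / $0.153 per kWh = 947.7 kWh = 947,712 Wh
Runtime = 947,712 Wh / 562 W = 1,686 h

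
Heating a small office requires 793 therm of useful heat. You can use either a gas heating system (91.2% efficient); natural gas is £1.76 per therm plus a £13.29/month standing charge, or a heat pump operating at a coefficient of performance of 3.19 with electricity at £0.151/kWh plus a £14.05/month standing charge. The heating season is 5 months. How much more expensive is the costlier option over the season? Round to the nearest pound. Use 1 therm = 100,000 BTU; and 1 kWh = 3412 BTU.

Heat load = 793 therm × 100,000 = 79,300,000 BTU
Gas: input = 79,300,000 / 0.912 = 86,951,754 BTU = 869.5 therm → 869.5 × £1.76 = £1,530.35; + 5 × £13.29 standing = £1,596.80
Heat pump: 79,300,000 BTU / 3412 = 23,240 kWh heat; / 3.19 = 7,286 kWh in → × £0.151 = £1,100.15; + 5 × £14.05 standing = £1,170.40
Difference = |£1,596.80 − £1,170.40| = £426.40 ≈ £426

£426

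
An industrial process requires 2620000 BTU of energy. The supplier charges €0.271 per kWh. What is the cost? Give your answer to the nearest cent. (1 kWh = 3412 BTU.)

2620000 BTU × (0.00029308 kWh/BTU) = 767.9 kWh
Cost = 767.9 kWh × €0.271/kWh = €208.09

€208.09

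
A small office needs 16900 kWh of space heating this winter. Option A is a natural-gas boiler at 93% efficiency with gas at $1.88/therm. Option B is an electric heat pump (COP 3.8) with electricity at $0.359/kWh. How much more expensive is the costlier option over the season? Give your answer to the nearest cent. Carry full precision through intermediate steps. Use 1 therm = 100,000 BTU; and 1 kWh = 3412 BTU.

$430.95

Heat load = 16900 kWh × 3412 = 57,662,800 BTU
Gas: input = 57,662,800 / 0.93 = 62,003,011 BTU = 620 therm → 620 × $1.88 = $1,165.66
Heat pump: 57,662,800 BTU / 3412 = 16,900 kWh heat; / 3.8 = 4,447 kWh in → × $0.359 = $1,596.61
Difference = |$1,165.66 − $1,596.61| = $430.95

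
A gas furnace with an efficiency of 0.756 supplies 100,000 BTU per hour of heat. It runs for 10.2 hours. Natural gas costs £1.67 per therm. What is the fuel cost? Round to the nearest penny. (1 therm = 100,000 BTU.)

£22.53

Heat delivered = 100,000 BTU/h × 10.2 h = 1,020,000 BTU
Gas input = 1,020,000 / 0.756 = 1,349,206 BTU
= 1,349,206 / 100,000 = 13.49 therm
Cost = 13.49 × £1.67/therm = £22.53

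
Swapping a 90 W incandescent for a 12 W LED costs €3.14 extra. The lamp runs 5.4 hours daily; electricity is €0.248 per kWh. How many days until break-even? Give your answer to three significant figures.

30.1 days

Power saved = 90 − 12 = 78 W
Daily energy saved = 78 W × 5.4 h = 421.2 Wh = 0.4212 kWh
Daily savings = 0.4212 × €0.248 = €0.1045
Payback = €3.14 / €0.1045 per day = 30.06 days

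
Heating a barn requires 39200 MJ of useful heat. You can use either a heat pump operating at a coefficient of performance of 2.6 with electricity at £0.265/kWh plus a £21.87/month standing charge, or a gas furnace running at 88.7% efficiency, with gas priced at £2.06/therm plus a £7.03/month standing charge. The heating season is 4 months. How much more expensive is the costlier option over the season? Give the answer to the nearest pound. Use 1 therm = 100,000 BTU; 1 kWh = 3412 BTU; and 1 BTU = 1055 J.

Heat load = 39200 MJ = 39,200,000,000 J / 1055 = 37,156,398 BTU
Gas: input = 37,156,398 / 0.887 = 41,889,964 BTU = 418.9 therm → 418.9 × £2.06 = £862.93; + 4 × £7.03 standing = £891.05
Heat pump: 37,156,398 BTU / 3412 = 10,890 kWh heat; / 2.6 = 4,188 kWh in → × £0.265 = £1,109.93; + 4 × £21.87 standing = £1,197.41
Difference = |£891.05 − £1,197.41| = £306.36 ≈ £306

£306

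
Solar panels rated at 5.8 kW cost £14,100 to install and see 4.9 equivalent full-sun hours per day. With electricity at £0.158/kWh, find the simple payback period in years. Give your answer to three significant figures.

8.60 years

Daily generation = 5.8 kW × 4.9 h = 28.42 kWh
Annual generation = 28.42 × 365 = 10373 kWh
Annual savings = 10373 × £0.158 = £1,638.98
Payback = £14,100 / £1,638.98 = 8.6 years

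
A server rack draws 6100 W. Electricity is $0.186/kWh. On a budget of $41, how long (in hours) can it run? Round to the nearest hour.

36 h

Energy budget = $41 / $0.186 per kWh = 220.4 kWh = 220,430 Wh
Runtime = 220,430 Wh / 6100 W = 36.14 h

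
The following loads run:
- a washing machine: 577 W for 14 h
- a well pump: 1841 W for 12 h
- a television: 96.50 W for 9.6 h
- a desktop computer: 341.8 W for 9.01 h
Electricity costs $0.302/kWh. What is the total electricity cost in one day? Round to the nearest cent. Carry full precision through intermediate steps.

$10.32

washing machine: 577 W × 14 h = 8,078 Wh = 8.078 kWh
well pump: 1841 W × 12 h = 22,092 Wh = 22.09 kWh
television: 96.50 W × 9.6 h = 926 Wh = 0.9264 kWh
desktop computer: 341.8 W × 9.01 h = 3,080 Wh = 3.08 kWh
Total energy = 8.078 + 22.09 + 0.9264 + 3.08 = 34.18 kWh
Cost = 34.18 kWh × $0.302 = $10.32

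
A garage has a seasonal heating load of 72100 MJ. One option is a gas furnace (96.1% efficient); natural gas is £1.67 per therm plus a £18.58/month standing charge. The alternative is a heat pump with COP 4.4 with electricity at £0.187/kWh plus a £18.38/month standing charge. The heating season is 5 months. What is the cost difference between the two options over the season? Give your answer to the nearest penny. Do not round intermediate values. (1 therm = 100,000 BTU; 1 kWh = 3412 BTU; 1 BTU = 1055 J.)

£337.35

Heat load = 72100 MJ = 72,100,000,000 J / 1055 = 68,341,232 BTU
Gas: input = 68,341,232 / 0.961 = 71,114,706 BTU = 711.1 therm → 711.1 × £1.67 = £1,187.62; + 5 × £18.58 standing = £1,280.52
Heat pump: 68,341,232 BTU / 3412 = 20,030 kWh heat; / 4.4 = 4,552 kWh in → × £0.187 = £851.26; + 5 × £18.38 standing = £943.16
Difference = |£1,280.52 − £943.16| = £337.35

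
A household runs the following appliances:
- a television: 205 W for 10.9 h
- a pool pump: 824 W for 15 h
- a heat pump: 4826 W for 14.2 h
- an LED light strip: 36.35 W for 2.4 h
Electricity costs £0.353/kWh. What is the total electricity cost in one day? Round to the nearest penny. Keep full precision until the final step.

television: 205 W × 10.9 h = 2,234 Wh = 2.235 kWh
pool pump: 824 W × 15 h = 12,360 Wh = 12.36 kWh
heat pump: 4826 W × 14.2 h = 68,529 Wh = 68.53 kWh
LED light strip: 36.35 W × 2.4 h = 87 Wh = 0.08724 kWh
Total energy = 2.235 + 12.36 + 68.53 + 0.08724 = 83.21 kWh
Cost = 83.21 kWh × £0.353 = £29.37

£29.37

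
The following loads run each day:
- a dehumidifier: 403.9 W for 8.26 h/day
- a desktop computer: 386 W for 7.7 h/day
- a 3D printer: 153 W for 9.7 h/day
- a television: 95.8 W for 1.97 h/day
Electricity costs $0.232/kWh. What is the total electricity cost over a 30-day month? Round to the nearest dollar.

dehumidifier: 403.9 W × 8.26 h × 30 d = 100,086 Wh = 100.1 kWh
desktop computer: 386 W × 7.7 h × 30 d = 89,166 Wh = 89.17 kWh
3D printer: 153 W × 9.7 h × 30 d = 44,523 Wh = 44.52 kWh
television: 95.8 W × 1.97 h × 30 d = 5,662 Wh = 5.662 kWh
Total energy = 100.1 + 89.17 + 44.52 + 5.662 = 239.4 kWh
Cost = 239.4 kWh × $0.232 = $55.55 ≈ $56

$56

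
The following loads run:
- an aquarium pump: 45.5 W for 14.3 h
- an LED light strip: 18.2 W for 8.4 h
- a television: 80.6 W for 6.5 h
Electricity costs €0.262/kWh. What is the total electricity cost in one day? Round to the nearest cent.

€0.35

aquarium pump: 45.5 W × 14.3 h = 651 Wh = 0.6506 kWh
LED light strip: 18.2 W × 8.4 h = 153 Wh = 0.1529 kWh
television: 80.6 W × 6.5 h = 524 Wh = 0.5239 kWh
Total energy = 0.6506 + 0.1529 + 0.5239 = 1.327 kWh
Cost = 1.327 kWh × €0.262 = €0.35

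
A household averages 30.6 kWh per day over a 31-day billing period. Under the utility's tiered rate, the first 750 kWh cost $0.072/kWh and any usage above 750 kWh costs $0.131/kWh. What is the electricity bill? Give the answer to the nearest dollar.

Usage = 30.6 kWh/day × 31 days = 948.6 kWh
First 750 kWh × $0.072 = $54.00
Remaining 198.6 kWh × $0.131 = $26.02
Total = $80.02 ≈ $80

$80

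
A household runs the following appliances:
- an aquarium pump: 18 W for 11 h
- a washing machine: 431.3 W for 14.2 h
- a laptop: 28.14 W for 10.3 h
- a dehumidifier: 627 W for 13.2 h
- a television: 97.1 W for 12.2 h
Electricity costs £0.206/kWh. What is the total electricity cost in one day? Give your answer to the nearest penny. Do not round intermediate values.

£3.31

aquarium pump: 18 W × 11 h = 198 Wh = 0.198 kWh
washing machine: 431.3 W × 14.2 h = 6,124 Wh = 6.124 kWh
laptop: 28.14 W × 10.3 h = 290 Wh = 0.2898 kWh
dehumidifier: 627 W × 13.2 h = 8,276 Wh = 8.276 kWh
television: 97.1 W × 12.2 h = 1,185 Wh = 1.185 kWh
Total energy = 0.198 + 6.124 + 0.2898 + 8.276 + 1.185 = 16.07 kWh
Cost = 16.07 kWh × £0.206 = £3.31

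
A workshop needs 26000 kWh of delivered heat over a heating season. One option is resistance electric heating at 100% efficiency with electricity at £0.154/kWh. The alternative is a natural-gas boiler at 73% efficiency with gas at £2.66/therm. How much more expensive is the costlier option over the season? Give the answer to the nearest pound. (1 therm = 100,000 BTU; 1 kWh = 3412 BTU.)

£771

Heat load = 26000 kWh × 3412 = 88,712,000 BTU
Gas: input = 88,712,000 / 0.73 = 121,523,288 BTU = 1,215 therm → 1,215 × £2.66 = £3,232.52
Electric: 88,712,000 BTU / 3412 = 26,000 kWh → × £0.154 = £4,004.00
Difference = |£3,232.52 − £4,004.00| = £771.48 ≈ £771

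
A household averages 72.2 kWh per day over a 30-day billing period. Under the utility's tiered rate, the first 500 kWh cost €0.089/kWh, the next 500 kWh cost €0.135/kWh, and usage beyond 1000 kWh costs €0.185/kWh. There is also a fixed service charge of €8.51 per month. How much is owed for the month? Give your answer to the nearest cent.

Usage = 72.2 kWh/day × 30 days = 2166 kWh
First 500 kWh × €0.089 = €44.50
Next 500 kWh × €0.135 = €67.50
Remaining 1166 kWh × €0.185 = €215.71
Energy charge = €327.71; + service €8.51 = €336.22

€336.22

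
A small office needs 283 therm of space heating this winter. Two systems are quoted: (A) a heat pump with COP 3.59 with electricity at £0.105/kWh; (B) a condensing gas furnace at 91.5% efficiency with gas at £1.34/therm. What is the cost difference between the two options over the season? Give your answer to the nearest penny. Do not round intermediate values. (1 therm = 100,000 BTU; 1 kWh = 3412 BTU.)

Heat load = 283 therm × 100,000 = 28,300,000 BTU
Gas: input = 28,300,000 / 0.915 = 30,928,962 BTU = 309.3 therm → 309.3 × £1.34 = £414.45
Heat pump: 28,300,000 BTU / 3412 = 8,294 kWh heat; / 3.59 = 2,310 kWh in → × £0.105 = £242.59
Difference = |£414.45 − £242.59| = £171.86

£171.86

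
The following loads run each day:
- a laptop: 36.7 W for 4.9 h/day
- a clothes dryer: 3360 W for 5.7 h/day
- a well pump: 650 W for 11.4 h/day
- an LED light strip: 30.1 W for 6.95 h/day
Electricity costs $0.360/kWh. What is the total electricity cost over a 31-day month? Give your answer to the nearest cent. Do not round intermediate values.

laptop: 36.7 W × 4.9 h × 31 d = 5,575 Wh = 5.575 kWh
clothes dryer: 3360 W × 5.7 h × 31 d = 593,712 Wh = 593.7 kWh
well pump: 650 W × 11.4 h × 31 d = 229,710 Wh = 229.7 kWh
LED light strip: 30.1 W × 6.95 h × 31 d = 6,485 Wh = 6.485 kWh
Total energy = 5.575 + 593.7 + 229.7 + 6.485 = 835.5 kWh
Cost = 835.5 kWh × $0.360 = $300.77

$300.77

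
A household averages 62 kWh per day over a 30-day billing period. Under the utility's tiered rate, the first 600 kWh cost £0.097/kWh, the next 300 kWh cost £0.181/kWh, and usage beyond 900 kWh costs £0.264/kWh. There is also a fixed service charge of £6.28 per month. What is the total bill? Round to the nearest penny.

£372.22

Usage = 62 kWh/day × 30 days = 1860 kWh
First 600 kWh × £0.097 = £58.20
Next 300 kWh × £0.181 = £54.30
Remaining 960 kWh × £0.264 = £253.44
Energy charge = £365.94; + service £6.28 = £372.22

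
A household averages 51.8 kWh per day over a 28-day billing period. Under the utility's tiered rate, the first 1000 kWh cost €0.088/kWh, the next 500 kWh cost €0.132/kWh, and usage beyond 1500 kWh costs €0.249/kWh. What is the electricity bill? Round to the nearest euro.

Usage = 51.8 kWh/day × 28 days = 1450.4 kWh
First 1000 kWh × €0.088 = €88.00
Next 450.4 kWh × €0.132 = €59.45
Remaining tier: 0 kWh (not reached)
Total = €147.45 ≈ €147

€147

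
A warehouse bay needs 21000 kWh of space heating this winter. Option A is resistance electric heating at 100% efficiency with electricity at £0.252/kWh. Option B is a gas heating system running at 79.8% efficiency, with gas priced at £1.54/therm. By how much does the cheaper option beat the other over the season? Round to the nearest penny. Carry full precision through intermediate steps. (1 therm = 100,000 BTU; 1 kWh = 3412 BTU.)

£3909.24

Heat load = 21000 kWh × 3412 = 71,652,000 BTU
Gas: input = 71,652,000 / 0.798 = 89,789,474 BTU = 897.9 therm → 897.9 × £1.54 = £1,382.76
Electric: 71,652,000 BTU / 3412 = 21,000 kWh → × £0.252 = £5,292.00
Difference = |£1,382.76 − £5,292.00| = £3,909.24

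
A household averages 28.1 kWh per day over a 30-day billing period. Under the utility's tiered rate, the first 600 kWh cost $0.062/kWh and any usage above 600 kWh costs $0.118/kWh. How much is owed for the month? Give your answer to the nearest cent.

$65.87

Usage = 28.1 kWh/day × 30 days = 843 kWh
First 600 kWh × $0.062 = $37.20
Remaining 243 kWh × $0.118 = $28.67
Total = $65.87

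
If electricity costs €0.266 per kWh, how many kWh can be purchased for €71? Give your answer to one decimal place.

€71 / €0.266 per kWh = 266.9 kWh

266.9 kWh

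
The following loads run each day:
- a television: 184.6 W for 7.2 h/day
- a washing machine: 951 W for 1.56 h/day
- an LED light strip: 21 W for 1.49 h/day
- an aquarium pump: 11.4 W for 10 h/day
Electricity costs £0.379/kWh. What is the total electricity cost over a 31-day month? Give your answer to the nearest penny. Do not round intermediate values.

television: 184.6 W × 7.2 h × 31 d = 41,203 Wh = 41.2 kWh
washing machine: 951 W × 1.56 h × 31 d = 45,990 Wh = 45.99 kWh
LED light strip: 21 W × 1.49 h × 31 d = 970 Wh = 0.97 kWh
aquarium pump: 11.4 W × 10 h × 31 d = 3,534 Wh = 3.534 kWh
Total energy = 41.2 + 45.99 + 0.97 + 3.534 = 91.7 kWh
Cost = 91.7 kWh × £0.379 = £34.75

£34.75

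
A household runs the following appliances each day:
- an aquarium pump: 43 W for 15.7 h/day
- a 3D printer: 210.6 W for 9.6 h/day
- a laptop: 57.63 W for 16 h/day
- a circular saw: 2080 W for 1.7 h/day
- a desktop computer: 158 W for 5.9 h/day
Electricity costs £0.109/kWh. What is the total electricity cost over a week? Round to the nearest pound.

£6

aquarium pump: 43 W × 15.7 h × 7 d = 4,726 Wh = 4.726 kWh
3D printer: 210.6 W × 9.6 h × 7 d = 14,152 Wh = 14.15 kWh
laptop: 57.63 W × 16 h × 7 d = 6,455 Wh = 6.455 kWh
circular saw: 2080 W × 1.7 h × 7 d = 24,752 Wh = 24.75 kWh
desktop computer: 158 W × 5.9 h × 7 d = 6,525 Wh = 6.525 kWh
Total energy = 4.726 + 14.15 + 6.455 + 24.75 + 6.525 = 56.61 kWh
Cost = 56.61 kWh × £0.109 = £6.17 ≈ £6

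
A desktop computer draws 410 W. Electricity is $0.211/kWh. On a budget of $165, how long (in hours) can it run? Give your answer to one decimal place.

Energy budget = $165 / $0.211 per kWh = 782 kWh = 781,991 Wh
Runtime = 781,991 Wh / 410 W = 1,907 h

1907.3 h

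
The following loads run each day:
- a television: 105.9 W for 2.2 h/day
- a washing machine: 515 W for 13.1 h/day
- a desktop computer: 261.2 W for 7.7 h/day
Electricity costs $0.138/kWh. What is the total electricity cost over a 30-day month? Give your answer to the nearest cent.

television: 105.9 W × 2.2 h × 30 d = 6,989 Wh = 6.989 kWh
washing machine: 515 W × 13.1 h × 30 d = 202,395 Wh = 202.4 kWh
desktop computer: 261.2 W × 7.7 h × 30 d = 60,337 Wh = 60.34 kWh
Total energy = 6.989 + 202.4 + 60.34 = 269.7 kWh
Cost = 269.7 kWh × $0.138 = $37.22

$37.22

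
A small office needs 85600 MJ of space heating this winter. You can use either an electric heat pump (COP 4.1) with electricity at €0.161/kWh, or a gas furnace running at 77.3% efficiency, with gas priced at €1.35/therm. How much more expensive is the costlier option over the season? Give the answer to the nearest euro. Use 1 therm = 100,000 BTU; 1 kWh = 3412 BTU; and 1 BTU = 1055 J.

€483

Heat load = 85600 MJ = 85,600,000,000 J / 1055 = 81,137,441 BTU
Gas: input = 81,137,441 / 0.773 = 104,964,348 BTU = 1,050 therm → 1,050 × €1.35 = €1,417.02
Heat pump: 81,137,441 BTU / 3412 = 23,780 kWh heat; / 4.1 = 5,800 kWh in → × €0.161 = €933.80
Difference = |€1,417.02 − €933.80| = €483.22 ≈ €483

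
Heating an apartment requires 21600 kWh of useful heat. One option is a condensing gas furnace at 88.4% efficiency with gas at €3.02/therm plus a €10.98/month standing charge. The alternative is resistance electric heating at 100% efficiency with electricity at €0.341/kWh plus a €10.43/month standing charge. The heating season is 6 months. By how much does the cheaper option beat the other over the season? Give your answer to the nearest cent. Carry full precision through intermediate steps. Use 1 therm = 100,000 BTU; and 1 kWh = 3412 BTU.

€4844.52

Heat load = 21600 kWh × 3412 = 73,699,200 BTU
Gas: input = 73,699,200 / 0.884 = 83,370,136 BTU = 833.7 therm → 833.7 × €3.02 = €2,517.78; + 6 × €10.98 standing = €2,583.66
Electric: 73,699,200 BTU / 3412 = 21,600 kWh → × €0.341 = €7,365.60; + 6 × €10.43 standing = €7,428.18
Difference = |€2,583.66 − €7,428.18| = €4,844.52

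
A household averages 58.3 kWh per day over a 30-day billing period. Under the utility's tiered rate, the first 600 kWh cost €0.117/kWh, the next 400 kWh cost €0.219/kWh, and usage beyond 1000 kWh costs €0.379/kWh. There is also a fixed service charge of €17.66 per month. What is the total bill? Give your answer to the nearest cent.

€459.33

Usage = 58.3 kWh/day × 30 days = 1749 kWh
First 600 kWh × €0.117 = €70.20
Next 400 kWh × €0.219 = €87.60
Remaining 749 kWh × €0.379 = €283.87
Energy charge = €441.67; + service €17.66 = €459.33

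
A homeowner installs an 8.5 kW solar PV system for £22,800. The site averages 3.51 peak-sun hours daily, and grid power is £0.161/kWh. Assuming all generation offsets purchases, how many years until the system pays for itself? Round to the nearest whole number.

Daily generation = 8.5 kW × 3.51 h = 29.83 kWh
Annual generation = 29.83 × 365 = 10890 kWh
Annual savings = 10890 × £0.161 = £1,753.25
Payback = £22,800 / £1,753.25 = 13 years

13 years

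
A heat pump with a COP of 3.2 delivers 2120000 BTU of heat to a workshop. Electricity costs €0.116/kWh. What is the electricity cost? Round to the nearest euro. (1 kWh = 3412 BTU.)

Heat delivered = 2,120,000 BTU / 3412 = 621.3 kWh
Electrical input = 621.3 kWh / 3.2 = 194.2 kWh
Cost = 194.2 × €0.116/kWh = €22.52 ≈ €23

€23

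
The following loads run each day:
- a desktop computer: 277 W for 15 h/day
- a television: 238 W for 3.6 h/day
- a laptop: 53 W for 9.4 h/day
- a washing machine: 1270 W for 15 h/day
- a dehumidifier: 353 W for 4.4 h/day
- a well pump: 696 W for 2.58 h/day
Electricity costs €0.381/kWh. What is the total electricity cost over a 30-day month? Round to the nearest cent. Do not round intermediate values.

desktop computer: 277 W × 15 h × 30 d = 124,650 Wh = 124.7 kWh
television: 238 W × 3.6 h × 30 d = 25,704 Wh = 25.7 kWh
laptop: 53 W × 9.4 h × 30 d = 14,946 Wh = 14.95 kWh
washing machine: 1270 W × 15 h × 30 d = 571,500 Wh = 571.5 kWh
dehumidifier: 353 W × 4.4 h × 30 d = 46,596 Wh = 46.6 kWh
well pump: 696 W × 2.58 h × 30 d = 53,870 Wh = 53.87 kWh
Total energy = 124.7 + 25.7 + 14.95 + 571.5 + 46.6 + 53.87 = 837.3 kWh
Cost = 837.3 kWh × €0.381 = €319.00

€319.00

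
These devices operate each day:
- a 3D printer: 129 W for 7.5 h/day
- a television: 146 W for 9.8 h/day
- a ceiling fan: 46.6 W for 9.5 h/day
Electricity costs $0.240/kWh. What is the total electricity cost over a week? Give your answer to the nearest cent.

$4.77

3D printer: 129 W × 7.5 h × 7 d = 6,772 Wh = 6.772 kWh
television: 146 W × 9.8 h × 7 d = 10,016 Wh = 10.02 kWh
ceiling fan: 46.6 W × 9.5 h × 7 d = 3,099 Wh = 3.099 kWh
Total energy = 6.772 + 10.02 + 3.099 = 19.89 kWh
Cost = 19.89 kWh × $0.240 = $4.77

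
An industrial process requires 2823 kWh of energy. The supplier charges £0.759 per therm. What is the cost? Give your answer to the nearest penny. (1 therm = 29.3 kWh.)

£73.13

2823 kWh × (0.03413 therm/kWh) = 96.35 therm
Cost = 96.35 therm × £0.759/therm = £73.13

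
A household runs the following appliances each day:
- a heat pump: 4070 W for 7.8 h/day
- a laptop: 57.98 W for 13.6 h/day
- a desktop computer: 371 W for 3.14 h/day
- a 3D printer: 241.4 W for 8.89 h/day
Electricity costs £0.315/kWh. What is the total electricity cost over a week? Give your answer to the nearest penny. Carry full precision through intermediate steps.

£79.04

heat pump: 4070 W × 7.8 h × 7 d = 222,222 Wh = 222.2 kWh
laptop: 57.98 W × 13.6 h × 7 d = 5,520 Wh = 5.52 kWh
desktop computer: 371 W × 3.14 h × 7 d = 8,155 Wh = 8.155 kWh
3D printer: 241.4 W × 8.89 h × 7 d = 15,022 Wh = 15.02 kWh
Total energy = 222.2 + 5.52 + 8.155 + 15.02 = 250.9 kWh
Cost = 250.9 kWh × £0.315 = £79.04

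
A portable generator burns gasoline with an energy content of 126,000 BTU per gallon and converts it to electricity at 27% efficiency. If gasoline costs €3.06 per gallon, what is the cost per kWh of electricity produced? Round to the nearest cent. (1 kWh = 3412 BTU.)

€0.31

Electrical output per gallon = 126,000 BTU × 0.27 / 3412 BTU/kWh = 9.971 kWh
Cost per kWh = €3.06 / 9.971 kWh = €0.307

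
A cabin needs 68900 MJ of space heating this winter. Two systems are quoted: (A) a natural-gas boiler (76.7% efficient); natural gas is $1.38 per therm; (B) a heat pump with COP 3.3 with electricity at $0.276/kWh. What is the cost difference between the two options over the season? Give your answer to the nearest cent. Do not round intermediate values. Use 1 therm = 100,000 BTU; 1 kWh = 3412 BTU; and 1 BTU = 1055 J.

$425.82

Heat load = 68900 MJ = 68,900,000,000 J / 1055 = 65,308,057 BTU
Gas: input = 65,308,057 / 0.767 = 85,147,401 BTU = 851.5 therm → 851.5 × $1.38 = $1,175.03
Heat pump: 65,308,057 BTU / 3412 = 19,140 kWh heat; / 3.3 = 5,800 kWh in → × $0.276 = $1,600.86
Difference = |$1,175.03 − $1,600.86| = $425.82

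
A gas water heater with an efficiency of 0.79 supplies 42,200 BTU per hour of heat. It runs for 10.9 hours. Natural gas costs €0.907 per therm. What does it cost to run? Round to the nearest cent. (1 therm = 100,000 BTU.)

€5.28

Heat delivered = 42,200 BTU/h × 10.9 h = 459,980 BTU
Gas input = 459,980 / 0.79 = 582,253 BTU
= 582,253 / 100,000 = 5.823 therm
Cost = 5.823 × €0.907/therm = €5.28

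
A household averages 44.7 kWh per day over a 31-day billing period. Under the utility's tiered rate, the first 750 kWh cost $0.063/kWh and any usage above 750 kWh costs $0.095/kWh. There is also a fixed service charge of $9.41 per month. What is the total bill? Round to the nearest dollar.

$117

Usage = 44.7 kWh/day × 31 days = 1385.7 kWh
First 750 kWh × $0.063 = $47.25
Remaining 635.7 kWh × $0.095 = $60.39
Energy charge = $107.64; + service $9.41 = $117.05 ≈ $117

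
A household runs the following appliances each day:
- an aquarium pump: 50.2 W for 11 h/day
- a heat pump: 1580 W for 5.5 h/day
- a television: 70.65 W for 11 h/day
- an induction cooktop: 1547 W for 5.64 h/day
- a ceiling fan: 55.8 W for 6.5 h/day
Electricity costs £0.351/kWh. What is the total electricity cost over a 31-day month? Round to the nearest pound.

£208

aquarium pump: 50.2 W × 11 h × 31 d = 17,118 Wh = 17.12 kWh
heat pump: 1580 W × 5.5 h × 31 d = 269,390 Wh = 269.4 kWh
television: 70.65 W × 11 h × 31 d = 24,092 Wh = 24.09 kWh
induction cooktop: 1547 W × 5.64 h × 31 d = 270,477 Wh = 270.5 kWh
ceiling fan: 55.8 W × 6.5 h × 31 d = 11,244 Wh = 11.24 kWh
Total energy = 17.12 + 269.4 + 24.09 + 270.5 + 11.24 = 592.3 kWh
Cost = 592.3 kWh × £0.351 = £207.90 ≈ £208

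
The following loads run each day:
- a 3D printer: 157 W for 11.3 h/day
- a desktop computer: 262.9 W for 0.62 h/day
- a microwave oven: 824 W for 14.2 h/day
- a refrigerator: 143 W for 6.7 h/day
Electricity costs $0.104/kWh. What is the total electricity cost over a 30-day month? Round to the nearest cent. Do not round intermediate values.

$45.54

3D printer: 157 W × 11.3 h × 30 d = 53,223 Wh = 53.22 kWh
desktop computer: 262.9 W × 0.62 h × 30 d = 4,890 Wh = 4.89 kWh
microwave oven: 824 W × 14.2 h × 30 d = 351,024 Wh = 351 kWh
refrigerator: 143 W × 6.7 h × 30 d = 28,743 Wh = 28.74 kWh
Total energy = 53.22 + 4.89 + 351 + 28.74 = 437.9 kWh
Cost = 437.9 kWh × $0.104 = $45.54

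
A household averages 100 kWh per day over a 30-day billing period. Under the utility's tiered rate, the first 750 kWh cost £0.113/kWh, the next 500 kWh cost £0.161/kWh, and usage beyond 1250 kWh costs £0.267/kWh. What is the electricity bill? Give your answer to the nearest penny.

£632.50

Usage = 100 kWh/day × 30 days = 3000 kWh
First 750 kWh × £0.113 = £84.75
Next 500 kWh × £0.161 = £80.50
Remaining 1750 kWh × £0.267 = £467.25
Total = £632.50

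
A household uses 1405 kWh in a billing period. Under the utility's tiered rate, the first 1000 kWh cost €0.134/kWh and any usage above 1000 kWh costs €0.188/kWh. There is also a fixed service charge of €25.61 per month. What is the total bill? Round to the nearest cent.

€235.75

First 1000 kWh × €0.134 = €134.00
Remaining 405 kWh × €0.188 = €76.14
Energy charge = €210.14; + service €25.61 = €235.75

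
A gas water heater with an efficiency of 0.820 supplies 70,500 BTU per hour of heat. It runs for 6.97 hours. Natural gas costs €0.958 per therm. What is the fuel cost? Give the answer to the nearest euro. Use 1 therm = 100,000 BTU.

Heat delivered = 70,500 BTU/h × 6.97 h = 491,385 BTU
Gas input = 491,385 / 0.820 = 599,250 BTU
= 599,250 / 100,000 = 5.992 therm
Cost = 5.992 × €0.958/therm = €5.74 ≈ €6

€6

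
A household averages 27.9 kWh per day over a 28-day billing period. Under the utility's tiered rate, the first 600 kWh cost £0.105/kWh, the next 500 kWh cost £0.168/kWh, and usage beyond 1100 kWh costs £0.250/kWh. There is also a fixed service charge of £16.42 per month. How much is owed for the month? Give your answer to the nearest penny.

£109.86

Usage = 27.9 kWh/day × 28 days = 781.2 kWh
First 600 kWh × £0.105 = £63.00
Next 181.2 kWh × £0.168 = £30.44
Remaining tier: 0 kWh (not reached)
Energy charge = £93.44; + service £16.42 = £109.86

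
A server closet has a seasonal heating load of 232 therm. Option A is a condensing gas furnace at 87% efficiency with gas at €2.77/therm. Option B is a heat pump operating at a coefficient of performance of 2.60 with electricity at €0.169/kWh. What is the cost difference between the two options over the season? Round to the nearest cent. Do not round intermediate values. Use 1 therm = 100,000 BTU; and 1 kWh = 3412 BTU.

€296.70

Heat load = 232 therm × 100,000 = 23,200,000 BTU
Gas: input = 23,200,000 / 0.87 = 26,666,667 BTU = 266.7 therm → 266.7 × €2.77 = €738.67
Heat pump: 23,200,000 BTU / 3412 = 6,800 kWh heat; / 2.60 = 2,615 kWh in → × €0.169 = €441.97
Difference = |€738.67 − €441.97| = €296.70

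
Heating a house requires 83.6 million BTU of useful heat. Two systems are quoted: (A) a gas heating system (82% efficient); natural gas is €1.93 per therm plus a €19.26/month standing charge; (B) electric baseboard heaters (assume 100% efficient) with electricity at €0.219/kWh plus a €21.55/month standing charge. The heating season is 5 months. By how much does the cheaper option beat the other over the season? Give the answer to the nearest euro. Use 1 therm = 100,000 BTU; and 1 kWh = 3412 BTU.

€3410

Heat load = 83.6 × 10⁶ BTU = 83,600,000 BTU
Gas: input = 83,600,000 / 0.82 = 101,951,220 BTU = 1,020 therm → 1,020 × €1.93 = €1,967.66; + 5 × €19.26 standing = €2,063.96
Electric: 83,600,000 BTU / 3412 = 24,500 kWh → × €0.219 = €5,365.89; + 5 × €21.55 standing = €5,473.64
Difference = |€2,063.96 − €5,473.64| = €3,409.68 ≈ €3410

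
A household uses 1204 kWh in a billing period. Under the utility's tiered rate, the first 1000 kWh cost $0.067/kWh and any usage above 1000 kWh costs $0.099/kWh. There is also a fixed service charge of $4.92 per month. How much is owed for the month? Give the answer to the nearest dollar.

$92

First 1000 kWh × $0.067 = $67.00
Remaining 204 kWh × $0.099 = $20.20
Energy charge = $87.20; + service $4.92 = $92.12 ≈ $92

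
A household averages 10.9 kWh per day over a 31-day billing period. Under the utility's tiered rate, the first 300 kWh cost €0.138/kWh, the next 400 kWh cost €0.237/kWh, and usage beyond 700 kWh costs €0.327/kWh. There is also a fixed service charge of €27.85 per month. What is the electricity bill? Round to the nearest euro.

€78

Usage = 10.9 kWh/day × 31 days = 337.9 kWh
First 300 kWh × €0.138 = €41.40
Next 37.9 kWh × €0.237 = €8.98
Remaining tier: 0 kWh (not reached)
Energy charge = €50.38; + service €27.85 = €78.23 ≈ €78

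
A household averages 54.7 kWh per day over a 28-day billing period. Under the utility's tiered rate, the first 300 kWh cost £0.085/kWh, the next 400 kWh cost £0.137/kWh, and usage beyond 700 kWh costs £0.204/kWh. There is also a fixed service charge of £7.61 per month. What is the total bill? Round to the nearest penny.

£257.56

Usage = 54.7 kWh/day × 28 days = 1531.6 kWh
First 300 kWh × £0.085 = £25.50
Next 400 kWh × £0.137 = £54.80
Remaining 831.6 kWh × £0.204 = £169.65
Energy charge = £249.95; + service £7.61 = £257.56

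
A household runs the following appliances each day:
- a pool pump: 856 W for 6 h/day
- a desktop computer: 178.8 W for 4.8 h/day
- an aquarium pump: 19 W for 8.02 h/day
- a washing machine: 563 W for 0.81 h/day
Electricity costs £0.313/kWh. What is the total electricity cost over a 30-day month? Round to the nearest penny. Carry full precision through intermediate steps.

£62.00

pool pump: 856 W × 6 h × 30 d = 154,080 Wh = 154.1 kWh
desktop computer: 178.8 W × 4.8 h × 30 d = 25,747 Wh = 25.75 kWh
aquarium pump: 19 W × 8.02 h × 30 d = 4,571 Wh = 4.571 kWh
washing machine: 563 W × 0.81 h × 30 d = 13,681 Wh = 13.68 kWh
Total energy = 154.1 + 25.75 + 4.571 + 13.68 = 198.1 kWh
Cost = 198.1 kWh × £0.313 = £62.00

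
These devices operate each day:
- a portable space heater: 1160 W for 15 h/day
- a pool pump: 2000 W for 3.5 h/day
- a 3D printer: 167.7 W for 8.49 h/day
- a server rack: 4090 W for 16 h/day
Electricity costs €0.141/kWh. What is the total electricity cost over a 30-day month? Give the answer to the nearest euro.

€386

portable space heater: 1160 W × 15 h × 30 d = 522,000 Wh = 522 kWh
pool pump: 2000 W × 3.5 h × 30 d = 210,000 Wh = 210 kWh
3D printer: 167.7 W × 8.49 h × 30 d = 42,713 Wh = 42.71 kWh
server rack: 4090 W × 16 h × 30 d = 1,963,200 Wh = 1,963 kWh
Total energy = 522 + 210 + 42.71 + 1,963 = 2,738 kWh
Cost = 2,738 kWh × €0.141 = €386.05 ≈ €386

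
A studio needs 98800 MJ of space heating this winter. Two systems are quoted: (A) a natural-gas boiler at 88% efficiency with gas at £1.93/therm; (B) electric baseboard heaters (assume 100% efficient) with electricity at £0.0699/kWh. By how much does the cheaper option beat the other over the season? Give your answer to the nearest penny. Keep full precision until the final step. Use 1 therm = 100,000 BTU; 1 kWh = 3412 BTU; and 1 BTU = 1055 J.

Heat load = 98800 MJ = 98,800,000,000 J / 1055 = 93,649,289 BTU
Gas: input = 93,649,289 / 0.88 = 106,419,647 BTU = 1,064 therm → 1,064 × £1.93 = £2,053.90
Electric: 93,649,289 BTU / 3412 = 27,450 kWh → × £0.0699 = £1,918.55
Difference = |£2,053.90 − £1,918.55| = £135.35

£135.35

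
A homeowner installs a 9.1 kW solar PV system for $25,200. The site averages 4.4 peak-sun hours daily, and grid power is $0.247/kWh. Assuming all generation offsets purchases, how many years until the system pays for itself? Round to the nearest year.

7 years

Daily generation = 9.1 kW × 4.4 h = 40.04 kWh
Annual generation = 40.04 × 365 = 14615 kWh
Annual savings = 14615 × $0.247 = $3,609.81
Payback = $25,200 / $3,609.81 = 6.98 years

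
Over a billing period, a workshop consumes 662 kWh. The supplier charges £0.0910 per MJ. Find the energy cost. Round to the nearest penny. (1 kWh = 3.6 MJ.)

662 kWh × (3.6 MJ/kWh) = 2,383 MJ
Cost = 2,383 MJ × £0.0910/MJ = £216.87

£216.87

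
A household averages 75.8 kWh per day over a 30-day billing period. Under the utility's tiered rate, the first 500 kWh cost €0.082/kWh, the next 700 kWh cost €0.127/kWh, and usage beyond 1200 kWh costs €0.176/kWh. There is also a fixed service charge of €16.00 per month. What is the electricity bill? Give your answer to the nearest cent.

Usage = 75.8 kWh/day × 30 days = 2274 kWh
First 500 kWh × €0.082 = €41.00
Next 700 kWh × €0.127 = €88.90
Remaining 1074 kWh × €0.176 = €189.02
Energy charge = €318.92; + service €16.00 = €334.92

€334.92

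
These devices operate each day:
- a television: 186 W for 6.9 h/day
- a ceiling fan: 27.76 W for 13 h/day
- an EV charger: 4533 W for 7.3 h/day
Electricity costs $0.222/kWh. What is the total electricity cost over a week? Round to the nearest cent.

$53.98

television: 186 W × 6.9 h × 7 d = 8,984 Wh = 8.984 kWh
ceiling fan: 27.76 W × 13 h × 7 d = 2,526 Wh = 2.526 kWh
EV charger: 4533 W × 7.3 h × 7 d = 231,636 Wh = 231.6 kWh
Total energy = 8.984 + 2.526 + 231.6 = 243.1 kWh
Cost = 243.1 kWh × $0.222 = $53.98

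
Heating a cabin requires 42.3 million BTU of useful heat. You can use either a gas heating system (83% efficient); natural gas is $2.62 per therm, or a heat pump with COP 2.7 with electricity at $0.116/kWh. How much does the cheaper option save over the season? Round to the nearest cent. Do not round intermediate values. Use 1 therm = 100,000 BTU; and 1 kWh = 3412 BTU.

$802.62

Heat load = 42.3 × 10⁶ BTU = 42,300,000 BTU
Gas: input = 42,300,000 / 0.83 = 50,963,855 BTU = 509.6 therm → 509.6 × $2.62 = $1,335.25
Heat pump: 42,300,000 BTU / 3412 = 12,400 kWh heat; / 2.7 = 4,592 kWh in → × $0.116 = $532.63
Difference = |$1,335.25 − $532.63| = $802.62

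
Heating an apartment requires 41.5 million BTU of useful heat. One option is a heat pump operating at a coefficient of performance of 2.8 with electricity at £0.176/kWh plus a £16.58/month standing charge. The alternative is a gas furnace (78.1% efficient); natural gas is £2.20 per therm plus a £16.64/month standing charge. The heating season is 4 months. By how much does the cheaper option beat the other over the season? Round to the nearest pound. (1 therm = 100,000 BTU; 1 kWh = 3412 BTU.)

Heat load = 41.5 × 10⁶ BTU = 41,500,000 BTU
Gas: input = 41,500,000 / 0.781 = 53,137,004 BTU = 531.4 therm → 531.4 × £2.20 = £1,169.01; + 4 × £16.64 standing = £1,235.57
Heat pump: 41,500,000 BTU / 3412 = 12,160 kWh heat; / 2.8 = 4,344 kWh in → × £0.176 = £764.53; + 4 × £16.58 standing = £830.85
Difference = |£1,235.57 − £830.85| = £404.73 ≈ £405

£405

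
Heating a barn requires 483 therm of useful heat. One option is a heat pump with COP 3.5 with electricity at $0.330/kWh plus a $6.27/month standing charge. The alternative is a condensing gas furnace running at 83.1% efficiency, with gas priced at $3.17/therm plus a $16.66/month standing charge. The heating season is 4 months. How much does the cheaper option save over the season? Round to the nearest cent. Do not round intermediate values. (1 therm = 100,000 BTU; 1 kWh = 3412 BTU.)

Heat load = 483 therm × 100,000 = 48,300,000 BTU
Gas: input = 48,300,000 / 0.831 = 58,122,744 BTU = 581.2 therm → 581.2 × $3.17 = $1,842.49; + 4 × $16.66 standing = $1,909.13
Heat pump: 48,300,000 BTU / 3412 = 14,160 kWh heat; / 3.5 = 4,045 kWh in → × $0.330 = $1,334.70; + 4 × $6.27 standing = $1,359.78
Difference = |$1,909.13 − $1,359.78| = $549.35

$549.35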